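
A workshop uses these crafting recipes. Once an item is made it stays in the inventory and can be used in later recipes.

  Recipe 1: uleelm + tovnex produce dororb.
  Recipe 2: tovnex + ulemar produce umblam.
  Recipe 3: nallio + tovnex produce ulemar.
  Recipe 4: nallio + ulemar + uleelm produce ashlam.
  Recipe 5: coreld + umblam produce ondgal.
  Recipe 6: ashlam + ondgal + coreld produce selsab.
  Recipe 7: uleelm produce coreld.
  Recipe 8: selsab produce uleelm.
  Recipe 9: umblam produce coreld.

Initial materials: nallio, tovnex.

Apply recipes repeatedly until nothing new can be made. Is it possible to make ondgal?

Yes

Using Recipe 3, nallio and tovnex make ulemar.
Using Recipe 2, tovnex and ulemar make umblam.
umblam → coreld (Recipe 9).
Using Recipe 5, coreld and umblam make ondgal.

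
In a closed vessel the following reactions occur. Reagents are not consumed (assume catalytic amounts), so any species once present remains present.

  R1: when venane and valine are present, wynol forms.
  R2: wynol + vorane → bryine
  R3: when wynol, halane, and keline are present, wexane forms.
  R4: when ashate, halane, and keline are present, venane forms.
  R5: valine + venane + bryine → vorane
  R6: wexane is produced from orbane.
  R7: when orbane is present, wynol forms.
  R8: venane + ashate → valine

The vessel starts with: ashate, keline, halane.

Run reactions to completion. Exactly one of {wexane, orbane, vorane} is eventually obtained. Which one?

ashate, halane, and keline present → venane forms (R4).
venane and ashate present → valine forms (R8).
venane and valine present → wynol forms (R1).
wynol, halane, and keline present → wexane forms (R3).
No rule produces orbane, and it is not given. vorane would need valine, venane, and bryine (R5), but bryine never forms.

wexane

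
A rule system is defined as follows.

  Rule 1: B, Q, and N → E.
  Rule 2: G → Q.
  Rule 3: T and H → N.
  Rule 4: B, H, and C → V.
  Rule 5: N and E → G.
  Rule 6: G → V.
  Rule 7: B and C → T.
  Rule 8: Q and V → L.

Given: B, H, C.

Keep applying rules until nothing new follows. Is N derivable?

Yes

From B and C, Rule 7 gives T.
T and H hold, so N follows (Rule 3).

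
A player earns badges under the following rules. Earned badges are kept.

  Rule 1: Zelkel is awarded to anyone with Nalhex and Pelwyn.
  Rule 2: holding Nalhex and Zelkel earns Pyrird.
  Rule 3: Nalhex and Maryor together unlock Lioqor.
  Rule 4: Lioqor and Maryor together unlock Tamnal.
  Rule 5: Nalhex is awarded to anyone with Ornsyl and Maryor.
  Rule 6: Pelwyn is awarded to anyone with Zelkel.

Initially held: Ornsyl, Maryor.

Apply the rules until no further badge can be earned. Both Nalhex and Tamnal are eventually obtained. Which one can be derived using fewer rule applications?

Nalhex: With Ornsyl and Maryor, Nalhex is earned (Rule 5). [1 rule application]
Tamnal: With Ornsyl and Maryor, Nalhex is earned (Rule 5). With Nalhex and Maryor, Lioqor is earned (Rule 3). With Lioqor and Maryor, Tamnal is earned (Rule 4). [3 rule applications]
Nalhex needs fewer.

Nalhex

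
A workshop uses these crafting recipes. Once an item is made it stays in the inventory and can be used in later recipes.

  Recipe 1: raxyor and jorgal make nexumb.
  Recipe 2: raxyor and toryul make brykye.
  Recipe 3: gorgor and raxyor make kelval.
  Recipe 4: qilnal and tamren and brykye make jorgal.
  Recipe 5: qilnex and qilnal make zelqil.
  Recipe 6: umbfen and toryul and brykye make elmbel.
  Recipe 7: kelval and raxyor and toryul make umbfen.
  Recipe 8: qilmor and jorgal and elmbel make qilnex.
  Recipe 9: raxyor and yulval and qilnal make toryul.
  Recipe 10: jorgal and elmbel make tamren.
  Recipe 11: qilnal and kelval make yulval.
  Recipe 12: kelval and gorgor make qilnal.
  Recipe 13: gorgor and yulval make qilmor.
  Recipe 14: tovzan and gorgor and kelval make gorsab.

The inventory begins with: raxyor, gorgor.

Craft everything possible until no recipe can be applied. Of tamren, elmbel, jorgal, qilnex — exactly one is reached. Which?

Using Recipe 3, gorgor and raxyor make kelval.
Using Recipe 12, kelval and gorgor make qilnal.
qilnal and kelval → yulval (Recipe 11).
raxyor and yulval and qilnal → toryul (Recipe 9).
kelval and raxyor and toryul → umbfen (Recipe 7).
Using Recipe 2, raxyor and toryul make brykye.
Using Recipe 6, umbfen, toryul, and brykye make elmbel.
tamren would need jorgal and elmbel (Recipe 10), but jorgal is never obtained. jorgal would need qilnal, tamren, and brykye (Recipe 4), but tamren is never obtained. qilnex would need qilmor, jorgal, and elmbel (Recipe 8), but jorgal is never obtained.

elmbel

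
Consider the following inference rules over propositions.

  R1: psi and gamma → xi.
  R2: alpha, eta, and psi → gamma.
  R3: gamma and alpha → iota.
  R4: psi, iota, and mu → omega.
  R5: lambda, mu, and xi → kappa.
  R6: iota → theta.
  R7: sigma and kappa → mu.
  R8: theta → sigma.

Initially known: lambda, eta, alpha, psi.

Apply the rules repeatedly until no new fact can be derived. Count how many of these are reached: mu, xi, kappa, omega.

1

From alpha, eta, and psi, R2 gives gamma.
From psi and gamma, R1 gives xi.
mu would need sigma and kappa (R7), but kappa is never established.
xi: reached.
kappa would need lambda, mu, and xi (R5), but mu is never established.
omega would need psi, iota, and mu (R4), but mu is never established.
Reached: xi — 1 of the 4.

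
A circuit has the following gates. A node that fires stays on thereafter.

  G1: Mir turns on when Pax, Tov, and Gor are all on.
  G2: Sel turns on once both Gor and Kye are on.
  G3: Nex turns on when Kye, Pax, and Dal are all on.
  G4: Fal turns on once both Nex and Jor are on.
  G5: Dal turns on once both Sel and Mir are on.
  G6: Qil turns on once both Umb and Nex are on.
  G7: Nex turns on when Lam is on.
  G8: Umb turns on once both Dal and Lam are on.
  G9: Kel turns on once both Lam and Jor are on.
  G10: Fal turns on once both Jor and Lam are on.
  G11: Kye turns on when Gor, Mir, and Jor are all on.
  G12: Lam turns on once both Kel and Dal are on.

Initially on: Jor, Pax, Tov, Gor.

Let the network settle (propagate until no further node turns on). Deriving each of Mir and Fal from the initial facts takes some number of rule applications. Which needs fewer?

Mir

Mir: G1: Pax, Tov, and Gor on → Mir on. [1 rule application]
Fal: Pax, Tov, and Gor are on, so Mir turns on (G1). Gor, Mir, and Jor are on, so Kye turns on (G11). Gor and Kye are on, so Sel turns on (G2). G5: Sel and Mir on → Dal on. Kye, Pax, and Dal are on, so Nex turns on (G3). G4: Nex and Jor on → Fal on. [6 rule applications]
Mir needs fewer.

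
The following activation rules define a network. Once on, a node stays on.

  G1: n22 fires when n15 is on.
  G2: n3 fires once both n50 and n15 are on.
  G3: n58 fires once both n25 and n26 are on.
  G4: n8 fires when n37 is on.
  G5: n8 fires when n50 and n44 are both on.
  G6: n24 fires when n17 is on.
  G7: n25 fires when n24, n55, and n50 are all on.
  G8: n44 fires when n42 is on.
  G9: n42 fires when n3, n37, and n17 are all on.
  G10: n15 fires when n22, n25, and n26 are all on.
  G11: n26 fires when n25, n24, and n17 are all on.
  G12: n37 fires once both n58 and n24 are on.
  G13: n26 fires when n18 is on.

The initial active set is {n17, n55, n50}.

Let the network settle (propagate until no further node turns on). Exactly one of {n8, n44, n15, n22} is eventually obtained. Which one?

G6: n17 on → n24 on.
n24, n55, and n50 are on, so n25 fires (G7).
n25, n24, and n17 are on, so n26 fires (G11).
G3: n25 and n26 on → n58 on.
G12: n58 and n24 on → n37 on.
n37 is on, so n8 fires (G4).
n44 would need n42 (G8), but n42 never turns on. n15 would need n22, n25, and n26 (G10), but n22 never turns on. n22 would need n15 (G1), but n15 never turns on.

n8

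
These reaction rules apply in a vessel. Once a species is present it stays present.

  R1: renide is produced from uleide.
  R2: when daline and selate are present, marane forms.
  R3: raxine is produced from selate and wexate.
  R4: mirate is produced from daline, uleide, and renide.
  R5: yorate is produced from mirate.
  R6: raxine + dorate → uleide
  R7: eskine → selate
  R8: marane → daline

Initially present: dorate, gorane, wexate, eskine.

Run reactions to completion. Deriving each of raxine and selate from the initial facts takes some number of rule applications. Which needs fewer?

selate: eskine present → selate forms (R7). [1 rule application]
raxine: eskine present → selate forms (R7). selate and wexate present → raxine forms (R3). [2 rule applications]
selate needs fewer.

selate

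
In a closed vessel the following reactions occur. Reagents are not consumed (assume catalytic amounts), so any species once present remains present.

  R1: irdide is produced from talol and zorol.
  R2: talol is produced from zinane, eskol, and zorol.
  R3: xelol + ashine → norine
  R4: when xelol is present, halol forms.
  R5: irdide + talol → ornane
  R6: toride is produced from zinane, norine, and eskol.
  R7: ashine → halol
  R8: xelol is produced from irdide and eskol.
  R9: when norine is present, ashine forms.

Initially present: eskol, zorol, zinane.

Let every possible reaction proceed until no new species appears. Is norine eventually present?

No

norine would need xelol and ashine (R3), but ashine never forms.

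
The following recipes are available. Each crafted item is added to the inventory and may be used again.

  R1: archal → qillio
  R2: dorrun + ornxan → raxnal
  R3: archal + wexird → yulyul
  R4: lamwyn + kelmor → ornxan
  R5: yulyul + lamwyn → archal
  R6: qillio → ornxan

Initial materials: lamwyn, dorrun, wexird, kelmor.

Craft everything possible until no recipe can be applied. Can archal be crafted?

No

archal would need yulyul and lamwyn (R5), but yulyul is never obtained.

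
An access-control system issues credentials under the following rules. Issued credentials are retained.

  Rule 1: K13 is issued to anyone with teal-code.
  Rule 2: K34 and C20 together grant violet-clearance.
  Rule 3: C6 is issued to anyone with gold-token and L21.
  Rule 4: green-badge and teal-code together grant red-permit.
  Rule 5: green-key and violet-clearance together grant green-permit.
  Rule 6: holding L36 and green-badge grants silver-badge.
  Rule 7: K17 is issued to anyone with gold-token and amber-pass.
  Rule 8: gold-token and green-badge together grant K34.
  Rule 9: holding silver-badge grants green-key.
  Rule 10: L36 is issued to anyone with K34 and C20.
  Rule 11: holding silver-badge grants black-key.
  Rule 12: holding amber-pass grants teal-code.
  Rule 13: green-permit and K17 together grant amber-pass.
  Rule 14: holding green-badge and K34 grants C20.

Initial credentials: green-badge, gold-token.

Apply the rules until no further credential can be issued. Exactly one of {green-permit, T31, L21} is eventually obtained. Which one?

green-permit

Holding gold-token and green-badge grants K34 (Rule 8).
Holding green-badge and K34 grants C20 (Rule 14).
Holding K34 and C20 grants L36 (Rule 10).
Holding K34 and C20 grants violet-clearance (Rule 2).
Holding L36 and green-badge grants silver-badge (Rule 6).
Holding silver-badge grants green-key (Rule 9).
Holding green-key and violet-clearance grants green-permit (Rule 5).
No rule produces L21, and it is not given. No rule produces T31, and it is not given.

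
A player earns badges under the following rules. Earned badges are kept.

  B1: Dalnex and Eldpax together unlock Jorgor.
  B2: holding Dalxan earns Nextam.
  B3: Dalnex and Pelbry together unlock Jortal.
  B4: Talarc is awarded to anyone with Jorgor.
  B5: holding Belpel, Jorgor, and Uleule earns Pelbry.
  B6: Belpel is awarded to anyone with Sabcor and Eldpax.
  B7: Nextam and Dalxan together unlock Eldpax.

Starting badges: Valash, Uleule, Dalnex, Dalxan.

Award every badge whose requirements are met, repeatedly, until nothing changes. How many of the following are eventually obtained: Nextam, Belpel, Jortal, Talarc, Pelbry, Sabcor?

2

With Dalxan, Nextam is earned (B2).
With Nextam and Dalxan, Eldpax is earned (B7).
With Dalnex and Eldpax, Jorgor is earned (B1).
With Jorgor, Talarc is earned (B4).
Nextam: reached.
Belpel would need Sabcor and Eldpax (B6), but Sabcor is never earned.
Jortal would need Dalnex and Pelbry (B3), but Pelbry is never earned.
Talarc: reached.
Pelbry would need Belpel, Jorgor, and Uleule (B5), but Belpel is never earned.
No rule produces Sabcor, and it is not given.
Reached: Nextam and Talarc — 2 of the 6.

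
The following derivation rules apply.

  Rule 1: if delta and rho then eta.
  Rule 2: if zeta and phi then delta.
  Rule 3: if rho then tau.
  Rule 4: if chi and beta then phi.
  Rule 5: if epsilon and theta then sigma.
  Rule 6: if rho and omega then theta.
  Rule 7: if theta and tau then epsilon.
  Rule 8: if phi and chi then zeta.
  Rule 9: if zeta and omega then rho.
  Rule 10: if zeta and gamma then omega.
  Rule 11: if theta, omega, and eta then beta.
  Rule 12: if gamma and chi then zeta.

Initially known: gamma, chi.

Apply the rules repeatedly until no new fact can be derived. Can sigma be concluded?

Yes

gamma and chi hold, so zeta follows (Rule 12).
From zeta and gamma, Rule 10 gives omega.
zeta and omega hold, so rho follows (Rule 9).
rho and omega hold, so theta follows (Rule 6).
From rho, Rule 3 gives tau.
From theta and tau, Rule 7 gives epsilon.
epsilon and theta hold, so sigma follows (Rule 5).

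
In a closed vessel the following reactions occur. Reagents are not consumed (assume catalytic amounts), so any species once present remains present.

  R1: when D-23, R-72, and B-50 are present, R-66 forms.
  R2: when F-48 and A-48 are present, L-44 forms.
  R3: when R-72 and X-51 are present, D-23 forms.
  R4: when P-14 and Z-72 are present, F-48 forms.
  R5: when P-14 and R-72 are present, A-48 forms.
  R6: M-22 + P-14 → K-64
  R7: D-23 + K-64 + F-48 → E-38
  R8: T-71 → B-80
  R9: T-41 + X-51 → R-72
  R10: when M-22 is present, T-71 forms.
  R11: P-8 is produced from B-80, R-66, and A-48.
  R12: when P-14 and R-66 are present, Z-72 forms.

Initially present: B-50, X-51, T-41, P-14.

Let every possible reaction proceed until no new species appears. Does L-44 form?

Yes

T-41 and X-51 present → R-72 forms (R9).
R-72 and X-51 present → D-23 forms (R3).
P-14 and R-72 present → A-48 forms (R5).
D-23, R-72, and B-50 present → R-66 forms (R1).
P-14 and R-66 present → Z-72 forms (R12).
P-14 and Z-72 present → F-48 forms (R4).
F-48 and A-48 present → L-44 forms (R2).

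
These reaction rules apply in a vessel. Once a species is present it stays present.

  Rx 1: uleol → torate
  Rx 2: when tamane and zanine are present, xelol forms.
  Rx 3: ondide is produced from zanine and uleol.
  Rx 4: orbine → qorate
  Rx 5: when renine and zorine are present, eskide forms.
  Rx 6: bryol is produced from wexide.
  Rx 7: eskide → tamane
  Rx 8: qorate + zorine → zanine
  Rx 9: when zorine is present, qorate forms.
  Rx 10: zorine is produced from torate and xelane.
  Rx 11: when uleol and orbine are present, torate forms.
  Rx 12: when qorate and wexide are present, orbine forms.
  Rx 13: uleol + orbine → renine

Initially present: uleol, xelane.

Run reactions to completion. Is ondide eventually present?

Yes

uleol present → torate forms (Rx 1).
torate and xelane present → zorine forms (Rx 10).
zorine present → qorate forms (Rx 9).
qorate and zorine present → zanine forms (Rx 8).
zanine and uleol present → ondide forms (Rx 3).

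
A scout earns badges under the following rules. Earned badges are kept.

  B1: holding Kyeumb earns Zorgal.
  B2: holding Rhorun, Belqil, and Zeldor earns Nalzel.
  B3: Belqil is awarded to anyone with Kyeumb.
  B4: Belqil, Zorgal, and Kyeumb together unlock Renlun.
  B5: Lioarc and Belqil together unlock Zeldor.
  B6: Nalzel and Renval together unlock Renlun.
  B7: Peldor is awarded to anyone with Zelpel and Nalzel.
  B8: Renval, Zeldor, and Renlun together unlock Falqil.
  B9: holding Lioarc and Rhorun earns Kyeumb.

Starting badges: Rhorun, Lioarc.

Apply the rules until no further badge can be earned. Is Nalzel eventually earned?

With Lioarc and Rhorun, Kyeumb is earned (B9).
With Kyeumb, Belqil is earned (B3).
With Lioarc and Belqil, Zeldor is earned (B5).
With Rhorun, Belqil, and Zeldor, Nalzel is earned (B2).

Yes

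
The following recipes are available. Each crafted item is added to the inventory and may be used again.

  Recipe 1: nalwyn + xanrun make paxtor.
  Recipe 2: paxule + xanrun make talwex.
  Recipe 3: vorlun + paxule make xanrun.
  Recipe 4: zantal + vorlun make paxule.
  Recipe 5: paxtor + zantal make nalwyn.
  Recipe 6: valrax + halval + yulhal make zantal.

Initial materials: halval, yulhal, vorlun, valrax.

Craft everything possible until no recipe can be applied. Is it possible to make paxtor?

paxtor would need nalwyn and xanrun (Recipe 1), but nalwyn is never obtained.

No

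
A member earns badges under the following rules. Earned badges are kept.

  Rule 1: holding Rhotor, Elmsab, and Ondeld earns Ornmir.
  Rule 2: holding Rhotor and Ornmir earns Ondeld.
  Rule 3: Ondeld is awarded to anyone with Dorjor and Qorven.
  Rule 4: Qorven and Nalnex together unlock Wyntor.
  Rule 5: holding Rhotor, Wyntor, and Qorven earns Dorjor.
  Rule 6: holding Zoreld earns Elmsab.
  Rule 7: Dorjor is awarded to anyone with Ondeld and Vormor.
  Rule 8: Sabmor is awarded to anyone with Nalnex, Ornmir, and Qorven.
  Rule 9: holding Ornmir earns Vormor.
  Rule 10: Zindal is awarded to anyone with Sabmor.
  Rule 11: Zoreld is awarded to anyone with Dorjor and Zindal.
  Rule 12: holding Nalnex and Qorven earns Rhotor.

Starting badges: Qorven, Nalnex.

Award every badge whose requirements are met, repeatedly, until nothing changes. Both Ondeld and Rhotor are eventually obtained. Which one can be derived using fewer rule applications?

Rhotor: With Nalnex and Qorven, Rhotor is earned (Rule 12). [1 rule application]
Ondeld: With Nalnex and Qorven, Rhotor is earned (Rule 12). With Qorven and Nalnex, Wyntor is earned (Rule 4). With Rhotor, Wyntor, and Qorven, Dorjor is earned (Rule 5). With Dorjor and Qorven, Ondeld is earned (Rule 3). [4 rule applications]
Rhotor needs fewer.

Rhotor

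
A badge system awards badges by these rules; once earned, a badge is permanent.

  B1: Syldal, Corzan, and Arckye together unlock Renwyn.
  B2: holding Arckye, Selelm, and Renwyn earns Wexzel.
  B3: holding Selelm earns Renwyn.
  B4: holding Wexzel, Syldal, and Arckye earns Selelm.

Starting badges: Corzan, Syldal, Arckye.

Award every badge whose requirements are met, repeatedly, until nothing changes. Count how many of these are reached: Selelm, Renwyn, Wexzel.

With Syldal, Corzan, and Arckye, Renwyn is earned (B1).
Selelm would need Wexzel, Syldal, and Arckye (B4), but Wexzel is never earned.
Renwyn: reached.
Wexzel would need Arckye, Selelm, and Renwyn (B2), but Selelm is never earned.
Reached: Renwyn — 1 of the 3.

1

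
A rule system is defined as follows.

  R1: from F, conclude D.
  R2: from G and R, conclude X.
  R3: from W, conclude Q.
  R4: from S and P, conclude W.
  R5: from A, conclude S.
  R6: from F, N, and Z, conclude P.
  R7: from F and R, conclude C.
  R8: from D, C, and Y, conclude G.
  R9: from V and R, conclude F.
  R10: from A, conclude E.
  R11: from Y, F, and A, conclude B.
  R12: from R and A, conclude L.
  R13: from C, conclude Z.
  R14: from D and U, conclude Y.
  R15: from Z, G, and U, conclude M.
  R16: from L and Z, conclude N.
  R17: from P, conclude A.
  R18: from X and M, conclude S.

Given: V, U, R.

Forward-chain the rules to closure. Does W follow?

W would need S and P (R4), but P is never established.

No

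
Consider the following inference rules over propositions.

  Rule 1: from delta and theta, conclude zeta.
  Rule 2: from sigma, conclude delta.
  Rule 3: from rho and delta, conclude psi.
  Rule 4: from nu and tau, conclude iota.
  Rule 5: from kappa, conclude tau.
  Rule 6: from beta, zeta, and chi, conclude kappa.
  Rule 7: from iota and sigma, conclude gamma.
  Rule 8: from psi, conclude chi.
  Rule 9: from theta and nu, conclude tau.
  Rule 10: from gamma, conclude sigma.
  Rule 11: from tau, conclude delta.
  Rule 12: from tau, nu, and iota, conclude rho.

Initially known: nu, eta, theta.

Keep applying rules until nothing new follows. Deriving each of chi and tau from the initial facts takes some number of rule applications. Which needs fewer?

tau

tau: From theta and nu, Rule 9 gives tau. [1 rule application]
chi: theta and nu hold, so tau follows (Rule 9). From nu and tau, Rule 4 gives iota. tau holds, so delta follows (Rule 11). From tau, nu, and iota, Rule 12 gives rho. From rho and delta, Rule 3 gives psi. From psi, Rule 8 gives chi. [6 rule applications]
tau needs fewer.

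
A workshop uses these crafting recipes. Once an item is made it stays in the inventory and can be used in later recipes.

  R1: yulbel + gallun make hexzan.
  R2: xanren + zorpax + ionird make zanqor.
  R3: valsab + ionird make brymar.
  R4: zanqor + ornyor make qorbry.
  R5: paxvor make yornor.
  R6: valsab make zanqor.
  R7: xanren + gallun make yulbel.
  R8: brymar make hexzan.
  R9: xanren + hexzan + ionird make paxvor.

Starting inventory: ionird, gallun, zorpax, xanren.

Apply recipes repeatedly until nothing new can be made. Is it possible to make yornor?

Using R7, xanren and gallun make yulbel.
yulbel + gallun → hexzan (R1).
Using R9, xanren, hexzan, and ionird make paxvor.
paxvor → yornor (R5).

Yes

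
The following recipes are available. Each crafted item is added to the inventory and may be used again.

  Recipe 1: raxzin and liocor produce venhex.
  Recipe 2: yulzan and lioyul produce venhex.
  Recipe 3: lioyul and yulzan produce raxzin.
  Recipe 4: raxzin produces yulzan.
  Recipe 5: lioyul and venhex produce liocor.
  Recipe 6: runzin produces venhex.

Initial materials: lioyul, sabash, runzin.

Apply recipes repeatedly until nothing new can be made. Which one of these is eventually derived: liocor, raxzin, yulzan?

Using Recipe 6, runzin makes venhex.
lioyul and venhex → liocor (Recipe 5).
raxzin would need lioyul and yulzan (Recipe 3), but yulzan is never obtained. yulzan would need raxzin (Recipe 4), but raxzin is never obtained.

liocor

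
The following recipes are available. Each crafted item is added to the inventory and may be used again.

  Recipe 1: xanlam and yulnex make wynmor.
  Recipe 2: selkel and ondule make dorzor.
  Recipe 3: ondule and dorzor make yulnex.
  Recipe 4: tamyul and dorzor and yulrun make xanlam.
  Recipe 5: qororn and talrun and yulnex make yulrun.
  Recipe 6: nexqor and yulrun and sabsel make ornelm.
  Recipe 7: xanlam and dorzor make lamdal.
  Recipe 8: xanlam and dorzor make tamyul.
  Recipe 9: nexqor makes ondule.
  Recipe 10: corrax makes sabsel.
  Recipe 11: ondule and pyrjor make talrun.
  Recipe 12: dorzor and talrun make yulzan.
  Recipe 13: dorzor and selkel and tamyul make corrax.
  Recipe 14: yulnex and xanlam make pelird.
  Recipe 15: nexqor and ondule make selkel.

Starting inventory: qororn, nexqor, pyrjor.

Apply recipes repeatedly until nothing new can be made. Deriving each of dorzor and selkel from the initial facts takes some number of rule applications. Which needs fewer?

selkel: Using Recipe 9, nexqor makes ondule. nexqor and ondule → selkel (Recipe 15). [2 rule applications]
dorzor: Using Recipe 9, nexqor makes ondule. Using Recipe 15, nexqor and ondule make selkel. Using Recipe 2, selkel and ondule make dorzor. [3 rule applications]
selkel needs fewer.

selkel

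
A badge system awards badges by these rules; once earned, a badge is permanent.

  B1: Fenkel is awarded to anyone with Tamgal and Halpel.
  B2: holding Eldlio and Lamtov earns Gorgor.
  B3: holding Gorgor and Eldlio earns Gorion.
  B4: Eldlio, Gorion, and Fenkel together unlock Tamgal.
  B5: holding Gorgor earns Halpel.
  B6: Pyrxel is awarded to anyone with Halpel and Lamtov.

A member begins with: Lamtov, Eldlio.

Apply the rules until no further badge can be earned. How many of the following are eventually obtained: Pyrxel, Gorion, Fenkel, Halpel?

With Eldlio and Lamtov, Gorgor is earned (B2).
With Gorgor and Eldlio, Gorion is earned (B3).
With Gorgor, Halpel is earned (B5).
With Halpel and Lamtov, Pyrxel is earned (B6).
Pyrxel: reached.
Gorion: reached.
Fenkel would need Tamgal and Halpel (B1), but Tamgal is never earned.
Halpel: reached.
Reached: Pyrxel, Gorion, and Halpel — 3 of the 4.

3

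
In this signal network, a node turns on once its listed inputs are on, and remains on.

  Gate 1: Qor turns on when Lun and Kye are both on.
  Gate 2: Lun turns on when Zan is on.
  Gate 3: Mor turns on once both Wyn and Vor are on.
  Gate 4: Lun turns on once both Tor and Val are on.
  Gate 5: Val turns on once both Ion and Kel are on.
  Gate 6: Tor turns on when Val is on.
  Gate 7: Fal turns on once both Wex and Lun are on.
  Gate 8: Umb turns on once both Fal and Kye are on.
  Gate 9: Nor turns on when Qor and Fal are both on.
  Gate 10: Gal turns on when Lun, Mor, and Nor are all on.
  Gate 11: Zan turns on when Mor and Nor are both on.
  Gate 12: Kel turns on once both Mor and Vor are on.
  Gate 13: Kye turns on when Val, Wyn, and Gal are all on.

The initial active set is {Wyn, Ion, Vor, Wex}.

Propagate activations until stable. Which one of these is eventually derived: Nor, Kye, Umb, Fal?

Fal

Wyn and Vor are on, so Mor turns on (Gate 3).
Mor and Vor are on, so Kel turns on (Gate 12).
Ion and Kel are on, so Val turns on (Gate 5).
Gate 6: Val on → Tor on.
Tor and Val are on, so Lun turns on (Gate 4).
Wex and Lun are on, so Fal turns on (Gate 7).
Kye would need Val, Wyn, and Gal (Gate 13), but Gal never turns on. Nor would need Qor and Fal (Gate 9), but Qor never turns on. Umb would need Fal and Kye (Gate 8), but Kye never turns on.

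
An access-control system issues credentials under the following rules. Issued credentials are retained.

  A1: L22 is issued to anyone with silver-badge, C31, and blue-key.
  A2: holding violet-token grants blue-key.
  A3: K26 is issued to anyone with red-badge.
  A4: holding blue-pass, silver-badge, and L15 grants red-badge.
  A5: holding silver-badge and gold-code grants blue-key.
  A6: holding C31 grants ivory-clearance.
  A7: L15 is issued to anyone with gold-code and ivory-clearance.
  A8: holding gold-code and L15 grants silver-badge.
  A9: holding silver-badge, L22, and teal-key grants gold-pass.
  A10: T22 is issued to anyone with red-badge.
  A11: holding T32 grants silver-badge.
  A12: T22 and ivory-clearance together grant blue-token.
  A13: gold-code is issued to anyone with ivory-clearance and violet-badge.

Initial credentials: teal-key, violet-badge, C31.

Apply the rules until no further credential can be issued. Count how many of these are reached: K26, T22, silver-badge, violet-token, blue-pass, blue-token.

1

Holding C31 grants ivory-clearance (A6).
Holding ivory-clearance and violet-badge grants gold-code (A13).
Holding gold-code and ivory-clearance grants L15 (A7).
Holding gold-code and L15 grants silver-badge (A8).
K26 would need red-badge (A3), but red-badge is never granted.
T22 would need red-badge (A10), but red-badge is never granted.
silver-badge: reached.
No rule produces violet-token, and it is not given.
No rule produces blue-pass, and it is not given.
blue-token would need T22 and ivory-clearance (A12), but T22 is never granted.
Reached: silver-badge — 1 of the 6.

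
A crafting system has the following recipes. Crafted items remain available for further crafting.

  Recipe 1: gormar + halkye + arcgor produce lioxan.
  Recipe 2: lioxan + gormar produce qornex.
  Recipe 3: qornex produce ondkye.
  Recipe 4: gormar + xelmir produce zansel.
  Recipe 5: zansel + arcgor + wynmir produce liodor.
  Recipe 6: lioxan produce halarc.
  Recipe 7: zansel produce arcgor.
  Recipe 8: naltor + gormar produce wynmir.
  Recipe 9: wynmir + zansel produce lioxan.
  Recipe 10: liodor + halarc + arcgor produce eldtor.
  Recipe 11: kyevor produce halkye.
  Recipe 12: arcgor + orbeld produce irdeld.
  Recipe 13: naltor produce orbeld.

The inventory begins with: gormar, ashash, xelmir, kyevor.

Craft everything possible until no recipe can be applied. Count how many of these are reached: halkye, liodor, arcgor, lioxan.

3

Using Recipe 11, kyevor makes halkye.
gormar + xelmir → zansel (Recipe 4).
Using Recipe 7, zansel makes arcgor.
gormar + halkye + arcgor → lioxan (Recipe 1).
halkye: reached.
liodor would need zansel, arcgor, and wynmir (Recipe 5), but wynmir is never obtained.
arcgor: reached.
lioxan: reached.
Reached: halkye, arcgor, and lioxan — 3 of the 4.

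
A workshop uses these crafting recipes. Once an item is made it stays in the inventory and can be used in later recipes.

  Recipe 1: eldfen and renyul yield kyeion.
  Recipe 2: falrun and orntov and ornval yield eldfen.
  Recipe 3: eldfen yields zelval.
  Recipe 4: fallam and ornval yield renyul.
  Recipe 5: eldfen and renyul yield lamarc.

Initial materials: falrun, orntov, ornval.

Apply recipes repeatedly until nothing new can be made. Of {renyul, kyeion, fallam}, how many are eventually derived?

renyul would need fallam and ornval (Recipe 4), but fallam is never obtained.
kyeion would need eldfen and renyul (Recipe 1), but renyul is never obtained.
No rule produces fallam, and it is not given.
None of the 3 are reached.

0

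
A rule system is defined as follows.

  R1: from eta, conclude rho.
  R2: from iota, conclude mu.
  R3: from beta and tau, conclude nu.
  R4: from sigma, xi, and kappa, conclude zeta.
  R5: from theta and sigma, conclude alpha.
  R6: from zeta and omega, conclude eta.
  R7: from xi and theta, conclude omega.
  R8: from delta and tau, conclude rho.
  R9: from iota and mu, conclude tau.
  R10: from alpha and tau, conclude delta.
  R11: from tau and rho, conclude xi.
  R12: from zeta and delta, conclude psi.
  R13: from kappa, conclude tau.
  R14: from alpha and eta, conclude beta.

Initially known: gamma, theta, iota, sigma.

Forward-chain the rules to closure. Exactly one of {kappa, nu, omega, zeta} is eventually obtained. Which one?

omega

iota holds, so mu follows (R2).
theta and sigma hold, so alpha follows (R5).
From iota and mu, R9 gives tau.
alpha and tau hold, so delta follows (R10).
delta and tau hold, so rho follows (R8).
tau and rho hold, so xi follows (R11).
From xi and theta, R7 gives omega.
zeta would need sigma, xi, and kappa (R4), but kappa is never established. nu would need beta and tau (R3), but beta is never established. No rule produces kappa, and it is not given.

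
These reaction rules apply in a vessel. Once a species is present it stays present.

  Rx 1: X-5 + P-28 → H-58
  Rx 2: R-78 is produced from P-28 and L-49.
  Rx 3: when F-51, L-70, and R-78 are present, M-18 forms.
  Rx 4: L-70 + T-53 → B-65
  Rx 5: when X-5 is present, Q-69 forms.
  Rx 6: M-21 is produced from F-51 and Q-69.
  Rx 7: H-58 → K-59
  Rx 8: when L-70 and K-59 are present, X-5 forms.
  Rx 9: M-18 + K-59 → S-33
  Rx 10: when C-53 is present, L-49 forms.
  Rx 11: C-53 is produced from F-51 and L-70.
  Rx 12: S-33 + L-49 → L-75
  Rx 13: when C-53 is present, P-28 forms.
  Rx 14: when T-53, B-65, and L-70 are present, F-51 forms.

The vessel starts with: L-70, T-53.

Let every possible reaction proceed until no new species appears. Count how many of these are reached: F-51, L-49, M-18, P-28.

4

L-70 and T-53 present → B-65 forms (Rx 4).
T-53, B-65, and L-70 present → F-51 forms (Rx 14).
F-51 and L-70 present → C-53 forms (Rx 11).
C-53 present → P-28 forms (Rx 13).
C-53 present → L-49 forms (Rx 10).
P-28 and L-49 present → R-78 forms (Rx 2).
F-51, L-70, and R-78 present → M-18 forms (Rx 3).
F-51: reached.
L-49: reached.
M-18: reached.
P-28: reached.
All 4 are reached.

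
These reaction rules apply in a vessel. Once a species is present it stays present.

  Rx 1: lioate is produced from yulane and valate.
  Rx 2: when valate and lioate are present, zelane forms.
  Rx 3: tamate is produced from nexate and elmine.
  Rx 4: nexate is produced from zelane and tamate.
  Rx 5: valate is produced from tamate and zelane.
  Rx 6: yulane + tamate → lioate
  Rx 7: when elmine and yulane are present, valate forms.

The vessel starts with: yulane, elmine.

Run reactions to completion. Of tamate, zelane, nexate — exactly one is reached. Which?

elmine and yulane present → valate forms (Rx 7).
yulane and valate present → lioate forms (Rx 1).
valate and lioate present → zelane forms (Rx 2).
nexate would need zelane and tamate (Rx 4), but tamate never forms. tamate would need nexate and elmine (Rx 3), but nexate never forms.

zelane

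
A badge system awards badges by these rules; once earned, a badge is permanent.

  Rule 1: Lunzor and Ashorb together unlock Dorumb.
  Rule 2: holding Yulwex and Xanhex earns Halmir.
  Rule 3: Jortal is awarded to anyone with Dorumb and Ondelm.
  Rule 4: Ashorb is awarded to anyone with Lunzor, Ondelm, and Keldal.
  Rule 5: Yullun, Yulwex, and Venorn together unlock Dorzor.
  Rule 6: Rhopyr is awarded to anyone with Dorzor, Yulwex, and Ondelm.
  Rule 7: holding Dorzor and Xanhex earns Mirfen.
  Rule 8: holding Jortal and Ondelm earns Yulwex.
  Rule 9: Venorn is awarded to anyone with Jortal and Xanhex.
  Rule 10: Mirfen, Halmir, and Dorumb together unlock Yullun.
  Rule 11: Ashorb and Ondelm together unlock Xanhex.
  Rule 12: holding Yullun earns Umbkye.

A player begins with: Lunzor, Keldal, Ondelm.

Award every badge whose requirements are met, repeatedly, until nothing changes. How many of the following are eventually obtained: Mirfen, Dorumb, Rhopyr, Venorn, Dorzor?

With Lunzor, Ondelm, and Keldal, Ashorb is earned (Rule 4).
With Ashorb and Ondelm, Xanhex is earned (Rule 11).
With Lunzor and Ashorb, Dorumb is earned (Rule 1).
With Dorumb and Ondelm, Jortal is earned (Rule 3).
With Jortal and Xanhex, Venorn is earned (Rule 9).
Mirfen would need Dorzor and Xanhex (Rule 7), but Dorzor is never earned.
Dorumb: reached.
Rhopyr would need Dorzor, Yulwex, and Ondelm (Rule 6), but Dorzor is never earned.
Venorn: reached.
Dorzor would need Yullun, Yulwex, and Venorn (Rule 5), but Yullun is never earned.
Reached: Dorumb and Venorn — 2 of the 5.

2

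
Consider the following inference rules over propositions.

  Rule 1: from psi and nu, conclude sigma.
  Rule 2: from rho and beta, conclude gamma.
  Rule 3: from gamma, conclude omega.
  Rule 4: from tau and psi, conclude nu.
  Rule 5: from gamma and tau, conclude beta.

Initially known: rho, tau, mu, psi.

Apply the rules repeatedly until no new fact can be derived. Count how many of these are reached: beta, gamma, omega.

0

beta would need gamma and tau (Rule 5), but gamma is never established.
gamma would need rho and beta (Rule 2), but beta is never established.
omega would need gamma (Rule 3), but gamma is never established.
None of the 3 are reached.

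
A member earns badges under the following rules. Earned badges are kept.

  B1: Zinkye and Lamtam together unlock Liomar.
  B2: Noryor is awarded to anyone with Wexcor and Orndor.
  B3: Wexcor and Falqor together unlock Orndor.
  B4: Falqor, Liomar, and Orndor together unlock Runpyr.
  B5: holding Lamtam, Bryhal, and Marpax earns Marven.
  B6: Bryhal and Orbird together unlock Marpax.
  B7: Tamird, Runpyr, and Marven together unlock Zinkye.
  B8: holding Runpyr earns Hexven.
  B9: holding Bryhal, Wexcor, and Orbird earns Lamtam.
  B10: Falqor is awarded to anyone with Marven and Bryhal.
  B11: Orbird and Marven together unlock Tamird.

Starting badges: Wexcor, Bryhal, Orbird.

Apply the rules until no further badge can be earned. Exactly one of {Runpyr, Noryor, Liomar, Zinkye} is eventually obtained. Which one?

Noryor

With Bryhal and Orbird, Marpax is earned (B6).
With Bryhal, Wexcor, and Orbird, Lamtam is earned (B9).
With Lamtam, Bryhal, and Marpax, Marven is earned (B5).
With Marven and Bryhal, Falqor is earned (B10).
With Wexcor and Falqor, Orndor is earned (B3).
With Wexcor and Orndor, Noryor is earned (B2).
Zinkye would need Tamird, Runpyr, and Marven (B7), but Runpyr is never earned. Liomar would need Zinkye and Lamtam (B1), but Zinkye is never earned. Runpyr would need Falqor, Liomar, and Orndor (B4), but Liomar is never earned.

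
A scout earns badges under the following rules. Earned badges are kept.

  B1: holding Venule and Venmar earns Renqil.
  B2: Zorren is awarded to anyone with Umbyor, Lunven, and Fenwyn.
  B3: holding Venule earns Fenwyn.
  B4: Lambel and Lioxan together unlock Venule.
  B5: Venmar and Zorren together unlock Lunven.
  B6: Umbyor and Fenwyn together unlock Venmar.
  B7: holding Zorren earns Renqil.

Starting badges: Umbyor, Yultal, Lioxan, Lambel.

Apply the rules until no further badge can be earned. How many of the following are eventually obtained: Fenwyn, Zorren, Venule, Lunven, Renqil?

With Lambel and Lioxan, Venule is earned (B4).
With Venule, Fenwyn is earned (B3).
With Umbyor and Fenwyn, Venmar is earned (B6).
With Venule and Venmar, Renqil is earned (B1).
Fenwyn: reached.
Zorren would need Umbyor, Lunven, and Fenwyn (B2), but Lunven is never earned.
Venule: reached.
Lunven would need Venmar and Zorren (B5), but Zorren is never earned.
Renqil: reached.
Reached: Fenwyn, Venule, and Renqil — 3 of the 5.

3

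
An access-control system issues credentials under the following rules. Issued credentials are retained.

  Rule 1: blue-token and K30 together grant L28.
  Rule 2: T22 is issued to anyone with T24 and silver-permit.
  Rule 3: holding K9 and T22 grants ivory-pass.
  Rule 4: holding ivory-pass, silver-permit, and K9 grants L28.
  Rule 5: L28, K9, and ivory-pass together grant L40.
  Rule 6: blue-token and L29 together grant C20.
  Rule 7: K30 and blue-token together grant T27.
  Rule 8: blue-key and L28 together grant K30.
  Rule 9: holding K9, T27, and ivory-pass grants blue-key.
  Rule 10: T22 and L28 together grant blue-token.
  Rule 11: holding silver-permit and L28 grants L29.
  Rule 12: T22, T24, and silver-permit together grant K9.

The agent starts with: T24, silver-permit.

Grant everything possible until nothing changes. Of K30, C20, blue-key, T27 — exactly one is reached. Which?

C20

Holding T24 and silver-permit grants T22 (Rule 2).
Holding T22, T24, and silver-permit grants K9 (Rule 12).
Holding K9 and T22 grants ivory-pass (Rule 3).
Holding ivory-pass, silver-permit, and K9 grants L28 (Rule 4).
Holding T22 and L28 grants blue-token (Rule 10).
Holding silver-permit and L28 grants L29 (Rule 11).
Holding blue-token and L29 grants C20 (Rule 6).
T27 would need K30 and blue-token (Rule 7), but K30 is never granted. K30 would need blue-key and L28 (Rule 8), but blue-key is never granted. blue-key would need K9, T27, and ivory-pass (Rule 9), but T27 is never granted.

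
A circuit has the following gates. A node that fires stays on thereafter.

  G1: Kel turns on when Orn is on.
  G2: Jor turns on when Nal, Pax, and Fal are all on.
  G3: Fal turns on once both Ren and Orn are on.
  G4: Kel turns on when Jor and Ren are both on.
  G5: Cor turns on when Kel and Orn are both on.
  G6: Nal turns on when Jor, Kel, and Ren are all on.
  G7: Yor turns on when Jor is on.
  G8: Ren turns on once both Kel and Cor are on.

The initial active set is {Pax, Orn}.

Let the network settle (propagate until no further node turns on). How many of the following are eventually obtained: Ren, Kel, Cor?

3

Orn is on, so Kel turns on (G1).
G5: Kel and Orn on → Cor on.
G8: Kel and Cor on → Ren on.
Ren: reached.
Kel: reached.
Cor: reached.
All 3 are reached.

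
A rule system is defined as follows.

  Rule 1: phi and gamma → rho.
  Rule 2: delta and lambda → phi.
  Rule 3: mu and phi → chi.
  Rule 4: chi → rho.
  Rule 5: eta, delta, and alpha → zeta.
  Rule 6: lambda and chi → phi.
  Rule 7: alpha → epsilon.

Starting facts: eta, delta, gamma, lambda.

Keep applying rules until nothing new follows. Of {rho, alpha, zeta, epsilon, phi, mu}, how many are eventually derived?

From delta and lambda, Rule 2 gives phi.
From phi and gamma, Rule 1 gives rho.
rho: reached.
No rule produces alpha, and it is not given.
zeta would need eta, delta, and alpha (Rule 5), but alpha is never established.
epsilon would need alpha (Rule 7), but alpha is never established.
phi: reached.
No rule produces mu, and it is not given.
Reached: rho and phi — 2 of the 6.

2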